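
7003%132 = 7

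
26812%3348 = 28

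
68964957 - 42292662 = 26672295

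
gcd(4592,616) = 56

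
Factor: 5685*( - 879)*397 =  -3^2 * 5^1*293^1*379^1*397^1 = - 1983854655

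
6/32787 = 2/10929 = 0.00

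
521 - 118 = 403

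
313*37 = 11581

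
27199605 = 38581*705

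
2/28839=2/28839 = 0.00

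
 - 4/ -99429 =4/99429 =0.00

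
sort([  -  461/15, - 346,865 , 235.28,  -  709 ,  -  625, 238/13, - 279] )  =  [-709, - 625, - 346, - 279, - 461/15, 238/13,235.28,865] 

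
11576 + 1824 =13400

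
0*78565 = 0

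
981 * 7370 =7229970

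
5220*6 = 31320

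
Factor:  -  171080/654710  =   - 52/199 = -2^2*13^1*199^( - 1 ) 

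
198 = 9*22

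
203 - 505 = - 302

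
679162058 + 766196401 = 1445358459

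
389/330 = 389/330 = 1.18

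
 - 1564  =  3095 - 4659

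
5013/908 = 5 + 473/908=5.52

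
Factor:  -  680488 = -2^3 *85061^1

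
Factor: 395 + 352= 3^2*83^1 =747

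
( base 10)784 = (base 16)310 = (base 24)18G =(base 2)1100010000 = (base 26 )144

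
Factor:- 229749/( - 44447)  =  3^1*13^( - 1)*43^1*137^1*263^(  -  1) = 17673/3419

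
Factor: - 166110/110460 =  - 791/526 = - 2^ ( - 1)*7^1*113^1*  263^( - 1)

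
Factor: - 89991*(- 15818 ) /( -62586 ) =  - 3^1*11^2 *19^( - 1 )*61^( - 1)*101^1*719^1 = - 26360697/1159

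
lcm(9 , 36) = 36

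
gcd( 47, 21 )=1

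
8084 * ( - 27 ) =-218268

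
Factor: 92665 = 5^1*43^1 * 431^1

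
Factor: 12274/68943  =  2^1 *3^( - 1 )*7^(  -  3) * 17^1 * 19^2*67^(-1 )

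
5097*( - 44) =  - 224268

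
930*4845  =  4505850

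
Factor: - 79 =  - 79^1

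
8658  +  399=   9057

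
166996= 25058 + 141938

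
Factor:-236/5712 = -2^( - 2) * 3^ ( - 1 ) * 7^ ( - 1 ) * 17^(-1 ) *59^1 = - 59/1428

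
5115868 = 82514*62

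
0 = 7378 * 0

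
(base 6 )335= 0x83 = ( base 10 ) 131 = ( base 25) 56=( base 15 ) 8B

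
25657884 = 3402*7542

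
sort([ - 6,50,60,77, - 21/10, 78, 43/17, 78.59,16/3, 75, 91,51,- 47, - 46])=[ - 47,  -  46, - 6, - 21/10,43/17, 16/3,50, 51,  60,75,77, 78, 78.59 , 91 ] 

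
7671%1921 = 1908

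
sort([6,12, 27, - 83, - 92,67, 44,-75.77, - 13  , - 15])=[-92, - 83,-75.77, - 15, - 13,6,12, 27, 44, 67 ] 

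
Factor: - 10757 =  - 31^1 * 347^1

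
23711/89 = 266 + 37/89 = 266.42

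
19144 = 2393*8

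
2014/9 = 2014/9 = 223.78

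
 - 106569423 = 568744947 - 675314370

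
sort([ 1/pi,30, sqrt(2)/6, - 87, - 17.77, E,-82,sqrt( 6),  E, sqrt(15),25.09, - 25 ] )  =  [ - 87, - 82,  -  25, -17.77, sqrt(2 )/6,  1/pi, sqrt( 6),E, E,sqrt( 15),25.09,  30 ] 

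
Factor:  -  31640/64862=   -20/41 =- 2^2*5^1 * 41^(-1 ) 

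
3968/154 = 25 + 59/77 = 25.77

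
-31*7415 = - 229865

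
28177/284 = 28177/284 = 99.21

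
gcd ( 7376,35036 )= 1844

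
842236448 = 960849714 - 118613266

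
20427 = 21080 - 653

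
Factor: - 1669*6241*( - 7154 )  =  74517702266  =  2^1*7^2* 73^1*79^2 *1669^1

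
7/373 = 7/373 = 0.02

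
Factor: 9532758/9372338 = 3^1 * 17^(-1)* 275657^(-1)*1588793^1 =4766379/4686169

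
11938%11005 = 933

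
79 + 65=144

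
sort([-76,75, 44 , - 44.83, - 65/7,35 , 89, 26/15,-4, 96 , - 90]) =[ - 90,-76,-44.83, - 65/7,-4, 26/15, 35, 44, 75, 89,96 ] 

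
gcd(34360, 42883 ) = 1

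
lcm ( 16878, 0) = 0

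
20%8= 4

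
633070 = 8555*74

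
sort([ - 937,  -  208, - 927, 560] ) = [-937, - 927,  -  208,560]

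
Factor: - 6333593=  - 7^2*19^1*6803^1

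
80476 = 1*80476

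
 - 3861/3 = - 1287 = - 1287.00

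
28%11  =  6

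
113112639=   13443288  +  99669351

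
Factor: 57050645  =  5^1*11410129^1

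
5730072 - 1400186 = 4329886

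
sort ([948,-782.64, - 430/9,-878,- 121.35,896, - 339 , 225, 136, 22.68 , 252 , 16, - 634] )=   [ - 878, - 782.64,-634, - 339, - 121.35,-430/9,  16, 22.68,136, 225, 252, 896, 948 ]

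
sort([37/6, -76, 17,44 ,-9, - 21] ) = [ - 76 , - 21  , - 9, 37/6, 17,44 ] 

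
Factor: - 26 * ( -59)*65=99710= 2^1 * 5^1*13^2*59^1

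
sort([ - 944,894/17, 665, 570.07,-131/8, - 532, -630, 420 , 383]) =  [  -  944,- 630, - 532, - 131/8, 894/17 , 383, 420, 570.07, 665 ] 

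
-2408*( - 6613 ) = 15924104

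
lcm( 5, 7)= 35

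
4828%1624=1580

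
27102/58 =467 + 8/29 = 467.28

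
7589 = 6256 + 1333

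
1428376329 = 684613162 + 743763167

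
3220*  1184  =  3812480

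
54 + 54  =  108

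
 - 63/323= - 1 + 260/323 = - 0.20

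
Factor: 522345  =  3^1*5^1*97^1*359^1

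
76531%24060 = 4351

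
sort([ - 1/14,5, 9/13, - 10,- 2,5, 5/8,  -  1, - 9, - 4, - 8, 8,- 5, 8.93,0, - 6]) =[ - 10, - 9, - 8, -6, - 5, - 4, - 2, - 1, - 1/14,0,5/8, 9/13, 5, 5,8, 8.93]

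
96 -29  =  67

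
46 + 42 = 88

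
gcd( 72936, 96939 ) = 9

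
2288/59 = 2288/59 = 38.78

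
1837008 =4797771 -2960763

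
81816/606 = 135+1/101= 135.01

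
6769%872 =665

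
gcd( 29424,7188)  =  12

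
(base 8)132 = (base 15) 60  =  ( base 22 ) 42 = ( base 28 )36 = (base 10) 90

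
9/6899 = 9/6899 =0.00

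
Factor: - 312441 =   -  3^1*104147^1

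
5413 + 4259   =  9672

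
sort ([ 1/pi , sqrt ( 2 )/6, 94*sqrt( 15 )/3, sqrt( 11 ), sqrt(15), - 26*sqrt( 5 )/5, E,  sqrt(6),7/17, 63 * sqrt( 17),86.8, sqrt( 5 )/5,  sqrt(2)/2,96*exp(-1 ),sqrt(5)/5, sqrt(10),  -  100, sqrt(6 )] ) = [ - 100, - 26*sqrt ( 5)/5, sqrt(2)/6, 1/pi , 7/17,  sqrt(5)/5,sqrt ( 5)/5,sqrt(  2 )/2,  sqrt( 6), sqrt( 6 ), E,sqrt ( 10), sqrt( 11 ) , sqrt( 15), 96*exp ( - 1 ), 86.8, 94*sqrt( 15)/3,63*sqrt( 17 )]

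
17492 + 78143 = 95635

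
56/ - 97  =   - 56/97  =  -0.58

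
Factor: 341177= 37^1*  9221^1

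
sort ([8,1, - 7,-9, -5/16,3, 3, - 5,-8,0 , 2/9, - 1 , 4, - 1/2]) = [  -  9,- 8, - 7, - 5, - 1,-1/2,-5/16, 0,2/9,  1, 3,3 , 4, 8]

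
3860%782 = 732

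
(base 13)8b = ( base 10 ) 115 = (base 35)3A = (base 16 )73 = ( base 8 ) 163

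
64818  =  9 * 7202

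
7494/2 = 3747 =3747.00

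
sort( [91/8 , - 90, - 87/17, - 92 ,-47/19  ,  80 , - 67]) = [  -  92, - 90, - 67 , - 87/17, - 47/19, 91/8, 80 ] 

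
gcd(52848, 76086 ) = 18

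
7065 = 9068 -2003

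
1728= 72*24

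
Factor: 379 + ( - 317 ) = 62 = 2^1*31^1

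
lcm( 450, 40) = 1800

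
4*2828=11312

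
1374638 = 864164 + 510474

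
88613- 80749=7864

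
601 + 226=827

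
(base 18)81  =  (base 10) 145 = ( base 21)6j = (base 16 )91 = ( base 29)50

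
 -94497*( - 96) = 9071712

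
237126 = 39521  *6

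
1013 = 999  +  14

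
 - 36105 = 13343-49448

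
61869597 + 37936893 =99806490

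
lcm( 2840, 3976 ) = 19880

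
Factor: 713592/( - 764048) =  - 99/106 = - 2^( - 1)*3^2 *11^1*53^( - 1 ) 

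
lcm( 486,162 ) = 486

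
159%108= 51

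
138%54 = 30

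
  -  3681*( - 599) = 2204919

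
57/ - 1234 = - 1 + 1177/1234= -0.05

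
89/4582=89/4582 = 0.02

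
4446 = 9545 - 5099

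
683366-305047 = 378319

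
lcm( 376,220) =20680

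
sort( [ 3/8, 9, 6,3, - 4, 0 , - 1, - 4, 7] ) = [ -4,-4 , - 1, 0, 3/8, 3, 6, 7, 9]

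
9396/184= 51 + 3/46 = 51.07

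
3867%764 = 47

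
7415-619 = 6796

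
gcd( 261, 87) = 87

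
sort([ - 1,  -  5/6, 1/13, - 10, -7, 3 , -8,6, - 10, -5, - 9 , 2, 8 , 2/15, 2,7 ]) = [ - 10, - 10, - 9, -8, - 7,  -  5,- 1, - 5/6,1/13, 2/15, 2, 2,3, 6,7,8]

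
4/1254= 2/627 =0.00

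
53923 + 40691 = 94614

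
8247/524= 8247/524 = 15.74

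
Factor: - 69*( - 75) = 3^2 * 5^2*23^1= 5175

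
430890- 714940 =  - 284050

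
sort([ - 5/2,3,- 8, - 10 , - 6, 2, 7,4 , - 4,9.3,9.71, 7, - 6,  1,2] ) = [-10,-8, - 6, -6, - 4 , - 5/2,1,2 , 2, 3,4 , 7 , 7,9.3,9.71] 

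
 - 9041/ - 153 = 9041/153 = 59.09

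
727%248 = 231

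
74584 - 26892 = 47692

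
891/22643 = 891/22643 =0.04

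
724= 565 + 159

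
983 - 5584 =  - 4601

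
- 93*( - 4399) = 409107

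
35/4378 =35/4378  =  0.01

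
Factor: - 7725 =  - 3^1*5^2*103^1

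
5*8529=42645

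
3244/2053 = 1 + 1191/2053 = 1.58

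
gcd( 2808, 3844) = 4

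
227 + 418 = 645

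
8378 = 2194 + 6184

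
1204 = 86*14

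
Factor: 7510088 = 2^3*938761^1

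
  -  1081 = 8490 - 9571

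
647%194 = 65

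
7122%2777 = 1568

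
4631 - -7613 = 12244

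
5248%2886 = 2362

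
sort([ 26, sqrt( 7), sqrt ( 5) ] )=[sqrt(5 ), sqrt(7 ), 26 ] 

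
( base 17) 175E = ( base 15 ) 2140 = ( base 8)15573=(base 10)7035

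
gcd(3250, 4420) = 130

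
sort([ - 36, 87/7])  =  [ - 36, 87/7 ]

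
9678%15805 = 9678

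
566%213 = 140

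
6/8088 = 1/1348  =  0.00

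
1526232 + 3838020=5364252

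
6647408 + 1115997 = 7763405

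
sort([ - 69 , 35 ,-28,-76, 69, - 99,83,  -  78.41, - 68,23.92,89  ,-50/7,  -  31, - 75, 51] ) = [ - 99, - 78.41, - 76, -75, - 69 ,  -  68,  -  31,-28 ,  -  50/7,23.92,35 , 51,69, 83, 89]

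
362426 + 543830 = 906256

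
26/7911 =26/7911 = 0.00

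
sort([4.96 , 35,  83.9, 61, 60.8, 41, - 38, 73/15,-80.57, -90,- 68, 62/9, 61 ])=[ - 90, -80.57,-68, - 38 , 73/15 , 4.96, 62/9, 35 , 41,60.8, 61, 61, 83.9 ] 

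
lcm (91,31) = 2821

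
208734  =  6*34789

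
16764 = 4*4191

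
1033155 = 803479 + 229676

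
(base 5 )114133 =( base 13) 1c53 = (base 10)4293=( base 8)10305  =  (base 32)465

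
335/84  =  335/84 = 3.99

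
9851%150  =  101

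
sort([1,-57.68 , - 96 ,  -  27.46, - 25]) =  [  -  96 ,-57.68,-27.46 ,-25 , 1]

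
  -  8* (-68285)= 546280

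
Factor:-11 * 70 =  - 2^1  *5^1 * 7^1*11^1 = - 770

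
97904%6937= 786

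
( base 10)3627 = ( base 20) 917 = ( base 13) 1860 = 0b111000101011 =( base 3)11222100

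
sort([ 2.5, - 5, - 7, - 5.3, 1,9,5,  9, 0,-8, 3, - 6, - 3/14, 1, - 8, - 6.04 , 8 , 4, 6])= [-8, -8,-7,  -  6.04, - 6, -5.3, - 5, - 3/14, 0, 1,1,2.5 , 3, 4,5, 6, 8, 9, 9]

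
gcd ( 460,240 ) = 20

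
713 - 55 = 658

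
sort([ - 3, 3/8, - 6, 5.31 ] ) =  [  -  6,-3, 3/8, 5.31 ]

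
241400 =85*2840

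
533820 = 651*820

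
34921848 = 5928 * 5891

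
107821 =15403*7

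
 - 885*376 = -332760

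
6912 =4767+2145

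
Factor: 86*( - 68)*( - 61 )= 356728 = 2^3 *17^1*43^1*61^1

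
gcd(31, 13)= 1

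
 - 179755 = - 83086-96669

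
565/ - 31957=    - 1 + 31392/31957 = - 0.02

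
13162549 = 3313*3973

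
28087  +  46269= 74356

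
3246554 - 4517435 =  - 1270881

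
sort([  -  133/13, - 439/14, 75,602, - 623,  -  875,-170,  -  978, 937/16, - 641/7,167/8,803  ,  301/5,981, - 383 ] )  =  [ - 978,-875,- 623,  -  383,- 170,- 641/7, - 439/14,-133/13,167/8,937/16,301/5,75 , 602,803,  981] 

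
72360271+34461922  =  106822193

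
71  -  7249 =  - 7178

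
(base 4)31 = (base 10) 13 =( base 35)d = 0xd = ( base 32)D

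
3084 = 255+2829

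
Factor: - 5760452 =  - 2^2*43^1 * 107^1*313^1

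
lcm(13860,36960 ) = 110880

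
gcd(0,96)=96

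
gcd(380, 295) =5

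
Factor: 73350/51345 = 10/7 = 2^1*5^1*7^(-1 )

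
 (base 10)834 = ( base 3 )1010220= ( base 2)1101000010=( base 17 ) 2f1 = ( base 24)1AI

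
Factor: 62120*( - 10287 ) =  - 2^3*3^4*5^1*127^1*1553^1 = -  639028440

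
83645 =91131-7486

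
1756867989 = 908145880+848722109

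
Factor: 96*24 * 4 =9216=2^10*3^2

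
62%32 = 30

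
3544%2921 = 623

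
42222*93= 3926646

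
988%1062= 988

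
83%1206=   83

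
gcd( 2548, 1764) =196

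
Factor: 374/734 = 187/367 = 11^1*17^1*367^(  -  1)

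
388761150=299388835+89372315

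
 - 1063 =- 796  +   - 267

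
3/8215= 3/8215 = 0.00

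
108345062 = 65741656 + 42603406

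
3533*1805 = 6377065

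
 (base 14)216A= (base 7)22563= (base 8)13222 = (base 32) 5ki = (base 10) 5778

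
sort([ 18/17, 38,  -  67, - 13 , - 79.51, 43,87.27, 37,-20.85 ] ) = [  -  79.51, - 67,-20.85,  -  13,18/17,  37, 38,43, 87.27 ] 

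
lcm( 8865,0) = 0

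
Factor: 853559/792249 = 3^(-1 )*7^1*121937^1*264083^(  -  1 )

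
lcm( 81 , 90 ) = 810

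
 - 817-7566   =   - 8383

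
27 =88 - 61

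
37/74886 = 37/74886 = 0.00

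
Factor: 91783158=2^1*3^1*2417^1* 6329^1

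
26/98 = 13/49=0.27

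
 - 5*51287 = -256435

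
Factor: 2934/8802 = 3^(- 1) = 1/3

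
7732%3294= 1144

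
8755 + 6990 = 15745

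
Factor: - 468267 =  - 3^1 * 156089^1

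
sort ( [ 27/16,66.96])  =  [ 27/16, 66.96]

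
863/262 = 3 + 77/262 = 3.29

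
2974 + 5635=8609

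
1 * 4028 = 4028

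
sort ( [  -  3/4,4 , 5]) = [ - 3/4,4, 5 ]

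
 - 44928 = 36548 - 81476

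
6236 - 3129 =3107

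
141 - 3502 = -3361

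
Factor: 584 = 2^3*73^1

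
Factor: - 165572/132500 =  - 5^( - 4 )*11^1*71^1 = -781/625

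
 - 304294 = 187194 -491488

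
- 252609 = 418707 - 671316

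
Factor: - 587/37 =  - 37^( - 1)*587^1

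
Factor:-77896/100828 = -2^1 *107^1*277^ ( - 1 ) = -214/277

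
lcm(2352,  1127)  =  54096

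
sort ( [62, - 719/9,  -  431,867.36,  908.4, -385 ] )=[ - 431, - 385,-719/9, 62,867.36, 908.4 ] 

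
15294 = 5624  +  9670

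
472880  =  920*514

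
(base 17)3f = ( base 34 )1w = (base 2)1000010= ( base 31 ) 24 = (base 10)66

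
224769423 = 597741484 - 372972061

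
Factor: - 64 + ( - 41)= - 105 = - 3^1 * 5^1*7^1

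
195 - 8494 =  - 8299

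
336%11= 6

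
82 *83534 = 6849788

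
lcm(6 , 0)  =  0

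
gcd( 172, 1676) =4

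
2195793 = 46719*47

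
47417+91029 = 138446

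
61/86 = 61/86 = 0.71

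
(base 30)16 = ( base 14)28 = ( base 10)36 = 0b100100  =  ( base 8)44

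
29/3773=29/3773 = 0.01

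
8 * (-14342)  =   - 114736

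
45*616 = 27720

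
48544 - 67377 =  - 18833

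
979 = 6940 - 5961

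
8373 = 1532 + 6841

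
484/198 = 22/9 = 2.44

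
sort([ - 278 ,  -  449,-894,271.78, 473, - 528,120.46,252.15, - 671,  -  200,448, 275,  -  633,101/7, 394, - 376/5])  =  [ - 894, - 671,-633,- 528,- 449, - 278 ,-200, - 376/5, 101/7,120.46 , 252.15 , 271.78,275,394,448,473 ]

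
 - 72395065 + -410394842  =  -482789907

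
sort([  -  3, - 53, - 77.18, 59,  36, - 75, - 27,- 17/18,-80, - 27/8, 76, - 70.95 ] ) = [ - 80, - 77.18, - 75,-70.95, - 53, - 27, - 27/8, - 3, - 17/18, 36,59, 76]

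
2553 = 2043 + 510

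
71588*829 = 59346452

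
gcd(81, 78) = 3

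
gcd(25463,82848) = 1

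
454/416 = 1+19/208 = 1.09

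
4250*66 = 280500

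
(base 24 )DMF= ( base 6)101103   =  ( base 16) 1F5F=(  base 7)32262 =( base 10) 8031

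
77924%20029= 17837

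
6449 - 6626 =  - 177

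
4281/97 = 4281/97= 44.13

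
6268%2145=1978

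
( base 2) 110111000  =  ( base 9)538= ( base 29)F5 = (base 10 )440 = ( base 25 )hf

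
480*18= 8640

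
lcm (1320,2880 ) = 31680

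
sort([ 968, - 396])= [ - 396 , 968]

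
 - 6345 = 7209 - 13554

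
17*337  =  5729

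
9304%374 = 328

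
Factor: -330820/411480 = -2^( - 1)* 3^(- 4)*7^1*17^1*127^(  -  1)*139^1 = -16541/20574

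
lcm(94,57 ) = 5358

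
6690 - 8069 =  -1379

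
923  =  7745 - 6822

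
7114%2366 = 16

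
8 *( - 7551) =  - 60408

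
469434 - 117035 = 352399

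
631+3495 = 4126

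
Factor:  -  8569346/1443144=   -  2^( -2)*3^( - 1)*157^ ( - 1)* 349^1*383^( - 1)*12277^1 = - 4284673/721572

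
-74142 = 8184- 82326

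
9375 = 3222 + 6153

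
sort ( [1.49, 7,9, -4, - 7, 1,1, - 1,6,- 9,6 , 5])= [ - 9, - 7 ,  -  4 , - 1 , 1, 1, 1.49,  5,6, 6, 7,  9]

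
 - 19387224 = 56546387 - 75933611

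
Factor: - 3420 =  - 2^2*3^2* 5^1*19^1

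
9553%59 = 54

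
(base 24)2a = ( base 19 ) 31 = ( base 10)58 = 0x3a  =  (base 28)22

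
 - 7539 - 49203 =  - 56742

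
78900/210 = 2630/7= 375.71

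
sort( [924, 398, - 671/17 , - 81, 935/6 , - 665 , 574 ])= [ - 665,-81, - 671/17 , 935/6, 398,  574, 924 ]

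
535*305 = 163175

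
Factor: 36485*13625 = 5^4*109^1*7297^1 = 497108125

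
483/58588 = 483/58588 = 0.01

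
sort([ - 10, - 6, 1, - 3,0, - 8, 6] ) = [ - 10, - 8, - 6, - 3, 0, 1, 6 ] 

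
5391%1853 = 1685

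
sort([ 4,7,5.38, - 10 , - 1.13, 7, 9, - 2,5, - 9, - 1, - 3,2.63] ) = [-10, - 9,  -  3, - 2, - 1.13 ,-1,2.63,4,5,5.38, 7,7,9]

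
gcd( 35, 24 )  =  1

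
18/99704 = 9/49852 = 0.00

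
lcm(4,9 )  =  36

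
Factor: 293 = 293^1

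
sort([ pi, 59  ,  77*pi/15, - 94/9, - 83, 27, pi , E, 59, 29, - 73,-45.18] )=[ - 83,-73  ,-45.18 ,-94/9, E,pi, pi  ,  77 * pi/15, 27, 29,59, 59]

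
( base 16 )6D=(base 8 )155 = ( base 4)1231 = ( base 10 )109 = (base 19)5E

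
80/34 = 40/17 = 2.35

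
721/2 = 721/2 = 360.50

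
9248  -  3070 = 6178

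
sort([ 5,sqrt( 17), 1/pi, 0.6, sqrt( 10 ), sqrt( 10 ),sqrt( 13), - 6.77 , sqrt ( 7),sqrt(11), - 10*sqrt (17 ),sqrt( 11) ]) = [ - 10*sqrt (17 ), - 6.77,1/pi, 0.6,sqrt (7),sqrt(10), sqrt(10),sqrt( 11),sqrt( 11 ),sqrt( 13) , sqrt (17 ),5]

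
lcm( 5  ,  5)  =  5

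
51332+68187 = 119519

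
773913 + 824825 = 1598738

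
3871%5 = 1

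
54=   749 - 695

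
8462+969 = 9431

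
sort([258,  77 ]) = [77, 258 ]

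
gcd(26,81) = 1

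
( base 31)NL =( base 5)10414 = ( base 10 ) 734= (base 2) 1011011110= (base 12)512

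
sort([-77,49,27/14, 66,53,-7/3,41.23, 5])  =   [  -  77, - 7/3, 27/14,  5,41.23,  49,53 , 66 ] 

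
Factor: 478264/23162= 764/37 = 2^2*37^ ( - 1 )*191^1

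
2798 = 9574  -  6776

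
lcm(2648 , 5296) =5296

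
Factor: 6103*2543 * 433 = 6720129257 = 17^1 * 359^1 * 433^1*2543^1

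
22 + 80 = 102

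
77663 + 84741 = 162404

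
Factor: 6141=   3^1*23^1*89^1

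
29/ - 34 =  - 29/34=   - 0.85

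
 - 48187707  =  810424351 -858612058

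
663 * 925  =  613275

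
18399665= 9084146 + 9315519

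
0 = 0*475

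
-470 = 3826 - 4296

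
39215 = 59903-20688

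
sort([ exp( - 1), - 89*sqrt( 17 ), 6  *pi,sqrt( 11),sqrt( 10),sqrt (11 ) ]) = [ -89  *  sqrt(17),  exp(-1), sqrt( 10),sqrt( 11),sqrt(11), 6*pi] 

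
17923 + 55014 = 72937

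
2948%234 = 140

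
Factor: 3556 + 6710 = 10266 = 2^1*3^1*29^1*59^1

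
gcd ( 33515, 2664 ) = 1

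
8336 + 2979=11315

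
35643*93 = 3314799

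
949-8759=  - 7810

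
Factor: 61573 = 67^1*919^1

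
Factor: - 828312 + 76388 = -751924 = -2^2*317^1*593^1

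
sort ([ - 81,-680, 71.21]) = [-680, - 81,71.21 ] 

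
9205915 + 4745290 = 13951205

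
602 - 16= 586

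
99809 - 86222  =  13587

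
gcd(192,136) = 8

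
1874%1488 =386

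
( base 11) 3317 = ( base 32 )48M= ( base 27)600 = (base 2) 1000100010110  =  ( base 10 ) 4374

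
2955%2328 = 627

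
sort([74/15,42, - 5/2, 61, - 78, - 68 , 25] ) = [-78 , - 68, - 5/2,74/15, 25, 42 , 61] 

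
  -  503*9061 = - 4557683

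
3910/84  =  1955/42 = 46.55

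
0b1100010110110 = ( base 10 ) 6326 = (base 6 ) 45142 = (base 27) 8I8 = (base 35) 55q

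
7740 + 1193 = 8933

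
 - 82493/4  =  -20624 + 3/4=- 20623.25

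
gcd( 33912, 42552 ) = 216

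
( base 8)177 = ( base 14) 91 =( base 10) 127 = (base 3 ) 11201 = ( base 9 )151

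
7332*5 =36660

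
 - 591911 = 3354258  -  3946169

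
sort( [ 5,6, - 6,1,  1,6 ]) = [ - 6,  1,1, 5,6,6 ]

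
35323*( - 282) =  - 9961086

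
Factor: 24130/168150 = 127/885 = 3^(-1 )*5^( - 1)*59^ ( - 1 )*127^1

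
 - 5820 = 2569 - 8389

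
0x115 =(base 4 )10111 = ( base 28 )9P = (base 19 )eb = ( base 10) 277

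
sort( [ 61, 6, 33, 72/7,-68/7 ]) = [  -  68/7, 6 , 72/7, 33, 61]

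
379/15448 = 379/15448 = 0.02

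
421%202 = 17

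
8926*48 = 428448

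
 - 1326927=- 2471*537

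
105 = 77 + 28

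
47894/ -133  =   - 361+17/19 =- 360.11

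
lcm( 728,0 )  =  0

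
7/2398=7/2398= 0.00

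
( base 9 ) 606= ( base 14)272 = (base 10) 492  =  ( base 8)754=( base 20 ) 14C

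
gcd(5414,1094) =2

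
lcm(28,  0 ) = 0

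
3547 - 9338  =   - 5791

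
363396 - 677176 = - 313780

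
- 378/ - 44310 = 9/1055 = 0.01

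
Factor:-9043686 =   -  2^1*3^2*569^1*883^1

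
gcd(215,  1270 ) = 5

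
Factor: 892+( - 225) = 667 =23^1* 29^1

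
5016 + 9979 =14995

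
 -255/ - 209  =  1 +46/209  =  1.22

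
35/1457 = 35/1457 = 0.02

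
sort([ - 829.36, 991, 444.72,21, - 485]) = [ - 829.36, - 485,21,444.72,991]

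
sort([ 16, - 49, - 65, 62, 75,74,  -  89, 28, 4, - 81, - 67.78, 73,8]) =[ - 89,-81, - 67.78,  -  65,-49, 4,8, 16,28,  62,  73, 74,75]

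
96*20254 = 1944384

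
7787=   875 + 6912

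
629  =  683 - 54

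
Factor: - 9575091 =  - 3^4*118211^1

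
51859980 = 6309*8220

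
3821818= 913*4186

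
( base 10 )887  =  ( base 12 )61b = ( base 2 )1101110111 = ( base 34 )q3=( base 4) 31313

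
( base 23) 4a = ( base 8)146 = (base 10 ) 102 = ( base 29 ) 3F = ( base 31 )39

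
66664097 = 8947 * 7451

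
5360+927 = 6287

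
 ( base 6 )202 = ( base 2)1001010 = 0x4a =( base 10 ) 74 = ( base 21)3B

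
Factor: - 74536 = -2^3*7^1*11^3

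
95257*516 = 49152612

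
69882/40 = 1747 + 1/20=1747.05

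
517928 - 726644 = -208716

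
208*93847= 19520176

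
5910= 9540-3630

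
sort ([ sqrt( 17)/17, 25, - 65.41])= [-65.41 , sqrt (17)/17, 25]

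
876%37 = 25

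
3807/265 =14 + 97/265= 14.37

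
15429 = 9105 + 6324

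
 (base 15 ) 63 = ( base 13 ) 72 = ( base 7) 162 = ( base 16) 5d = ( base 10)93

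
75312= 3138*24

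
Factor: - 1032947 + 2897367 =1864420=2^2*5^1*73^1*  1277^1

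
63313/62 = 63313/62 = 1021.18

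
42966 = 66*651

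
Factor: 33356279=11^1* 23^1*31^1*4253^1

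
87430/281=311 + 39/281 = 311.14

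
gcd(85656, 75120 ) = 24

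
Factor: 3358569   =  3^1*1119523^1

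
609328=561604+47724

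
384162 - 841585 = -457423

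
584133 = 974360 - 390227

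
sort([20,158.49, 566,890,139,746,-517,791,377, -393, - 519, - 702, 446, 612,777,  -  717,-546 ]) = [- 717,  -  702, - 546, - 519, - 517,  -  393,20,139, 158.49,377,446,566,  612,746,777,  791,890]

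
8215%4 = 3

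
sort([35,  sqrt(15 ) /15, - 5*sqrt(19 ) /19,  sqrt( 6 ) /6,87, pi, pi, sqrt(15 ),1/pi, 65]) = [- 5*sqrt(19 )/19,sqrt(15)/15, 1/pi,sqrt( 6)/6,pi, pi,  sqrt(15), 35, 65,87]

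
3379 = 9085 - 5706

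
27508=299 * 92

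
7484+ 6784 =14268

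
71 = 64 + 7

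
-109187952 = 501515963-610703915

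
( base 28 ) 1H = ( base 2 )101101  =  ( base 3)1200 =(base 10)45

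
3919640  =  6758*580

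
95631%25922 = 17865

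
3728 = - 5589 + 9317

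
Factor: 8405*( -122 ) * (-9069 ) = 2^1*3^1*5^1*41^2 * 61^1*3023^1= 9299443290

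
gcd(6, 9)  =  3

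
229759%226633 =3126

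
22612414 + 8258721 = 30871135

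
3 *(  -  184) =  - 552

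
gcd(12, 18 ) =6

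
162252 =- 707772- - 870024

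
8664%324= 240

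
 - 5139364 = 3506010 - 8645374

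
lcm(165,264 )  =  1320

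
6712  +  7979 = 14691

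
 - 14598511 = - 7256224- 7342287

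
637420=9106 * 70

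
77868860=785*99196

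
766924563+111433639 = 878358202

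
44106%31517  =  12589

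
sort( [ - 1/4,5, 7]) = [ - 1/4, 5,7] 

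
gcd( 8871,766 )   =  1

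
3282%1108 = 1066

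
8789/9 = 8789/9 = 976.56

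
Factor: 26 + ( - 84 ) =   -  58 = - 2^1 * 29^1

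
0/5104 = 0 = 0.00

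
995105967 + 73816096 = 1068922063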